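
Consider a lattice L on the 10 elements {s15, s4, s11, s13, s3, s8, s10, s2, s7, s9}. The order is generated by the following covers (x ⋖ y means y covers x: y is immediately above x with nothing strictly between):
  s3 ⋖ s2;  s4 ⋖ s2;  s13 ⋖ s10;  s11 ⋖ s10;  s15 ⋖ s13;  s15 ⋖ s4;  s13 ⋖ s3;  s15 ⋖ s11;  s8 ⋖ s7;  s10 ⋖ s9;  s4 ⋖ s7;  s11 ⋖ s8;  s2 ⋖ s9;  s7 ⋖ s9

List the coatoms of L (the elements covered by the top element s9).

The coatoms are exactly the elements covered by s9: s10, s2, s7.

s10, s2, s7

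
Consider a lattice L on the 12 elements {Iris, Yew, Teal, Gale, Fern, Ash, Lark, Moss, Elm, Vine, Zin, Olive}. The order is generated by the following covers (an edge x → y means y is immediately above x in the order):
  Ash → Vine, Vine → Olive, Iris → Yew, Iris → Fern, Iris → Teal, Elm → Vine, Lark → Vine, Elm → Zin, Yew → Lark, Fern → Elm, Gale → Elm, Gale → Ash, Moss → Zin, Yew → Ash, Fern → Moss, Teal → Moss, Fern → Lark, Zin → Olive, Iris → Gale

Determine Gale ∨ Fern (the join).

Common upper bounds of {Gale, Fern}: Elm, Olive, Vine, Zin.
The least among these is Elm.

Elm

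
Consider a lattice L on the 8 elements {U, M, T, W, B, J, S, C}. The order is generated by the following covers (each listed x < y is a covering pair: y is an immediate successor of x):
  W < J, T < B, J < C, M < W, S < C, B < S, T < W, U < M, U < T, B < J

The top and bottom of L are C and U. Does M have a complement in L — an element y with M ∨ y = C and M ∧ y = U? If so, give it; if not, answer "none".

Need y with M ∨ y = C and M ∧ y = U.
Checking each element gives: S.

S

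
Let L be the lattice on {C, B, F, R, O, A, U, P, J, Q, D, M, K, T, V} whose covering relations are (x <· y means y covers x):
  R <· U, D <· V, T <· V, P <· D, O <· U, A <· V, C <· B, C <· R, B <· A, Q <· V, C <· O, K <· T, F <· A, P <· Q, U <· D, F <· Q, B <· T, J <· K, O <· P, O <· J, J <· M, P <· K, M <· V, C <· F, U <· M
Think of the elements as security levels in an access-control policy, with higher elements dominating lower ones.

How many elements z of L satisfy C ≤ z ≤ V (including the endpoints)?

15

The interval [C, V] = {A, B, C, D, F, J, K, M, O, P, Q, R, T, U, V}, which has 15 elements.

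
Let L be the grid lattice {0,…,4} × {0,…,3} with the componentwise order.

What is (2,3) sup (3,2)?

Common upper bounds of {(2,3), (3,2)}: (3,3), (4,3).
The least among these is (3,3).

(3,3)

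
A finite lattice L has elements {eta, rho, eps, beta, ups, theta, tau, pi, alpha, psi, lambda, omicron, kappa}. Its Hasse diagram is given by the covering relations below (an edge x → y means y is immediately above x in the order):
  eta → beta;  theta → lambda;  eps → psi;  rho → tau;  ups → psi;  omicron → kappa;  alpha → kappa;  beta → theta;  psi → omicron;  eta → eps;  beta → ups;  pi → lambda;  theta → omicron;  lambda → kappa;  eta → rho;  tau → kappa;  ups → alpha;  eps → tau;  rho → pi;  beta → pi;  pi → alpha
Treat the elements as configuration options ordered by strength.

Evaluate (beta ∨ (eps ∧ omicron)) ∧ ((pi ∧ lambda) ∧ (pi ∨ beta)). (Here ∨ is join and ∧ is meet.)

beta

eps ∧ omicron = eps
beta ∨ eps = psi
pi ∧ lambda = pi
pi ∨ beta = pi
pi ∧ pi = pi
psi ∧ pi = beta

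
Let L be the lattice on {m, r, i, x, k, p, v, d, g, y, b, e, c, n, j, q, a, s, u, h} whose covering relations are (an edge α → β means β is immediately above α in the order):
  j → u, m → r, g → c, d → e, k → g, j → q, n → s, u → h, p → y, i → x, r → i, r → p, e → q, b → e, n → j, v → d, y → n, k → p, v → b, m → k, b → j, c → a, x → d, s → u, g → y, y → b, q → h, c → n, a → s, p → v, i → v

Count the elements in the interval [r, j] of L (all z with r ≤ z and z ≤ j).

The interval [r, j] = {b, i, j, n, p, r, v, y}, which has 8 elements.

8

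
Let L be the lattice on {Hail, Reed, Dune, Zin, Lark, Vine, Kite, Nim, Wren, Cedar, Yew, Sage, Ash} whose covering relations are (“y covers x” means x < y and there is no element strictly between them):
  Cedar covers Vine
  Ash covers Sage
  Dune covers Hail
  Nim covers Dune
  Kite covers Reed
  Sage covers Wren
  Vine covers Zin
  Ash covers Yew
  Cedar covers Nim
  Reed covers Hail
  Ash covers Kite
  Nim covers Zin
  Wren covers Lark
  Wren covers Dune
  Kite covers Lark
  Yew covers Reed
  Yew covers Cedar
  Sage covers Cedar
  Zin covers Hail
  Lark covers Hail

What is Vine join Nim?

Cedar

Common upper bounds of {Vine, Nim}: Ash, Cedar, Sage, Yew.
The least among these is Cedar.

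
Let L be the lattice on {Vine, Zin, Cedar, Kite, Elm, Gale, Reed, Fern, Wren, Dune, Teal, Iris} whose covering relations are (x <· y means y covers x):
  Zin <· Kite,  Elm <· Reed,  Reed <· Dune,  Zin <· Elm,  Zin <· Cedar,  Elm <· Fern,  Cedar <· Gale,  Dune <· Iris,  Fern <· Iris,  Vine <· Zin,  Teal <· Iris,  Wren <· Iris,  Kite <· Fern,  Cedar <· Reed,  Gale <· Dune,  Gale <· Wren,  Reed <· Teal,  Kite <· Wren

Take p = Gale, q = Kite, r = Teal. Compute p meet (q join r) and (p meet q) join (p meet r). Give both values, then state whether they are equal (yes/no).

Gale; Cedar; no

q join r = Iris, so p meet (q join r) = Gale meet Iris = Gale.
p meet q = Zin and p meet r = Cedar, so (p meet q) join (p meet r) = Zin join Cedar = Cedar.
Equal: no.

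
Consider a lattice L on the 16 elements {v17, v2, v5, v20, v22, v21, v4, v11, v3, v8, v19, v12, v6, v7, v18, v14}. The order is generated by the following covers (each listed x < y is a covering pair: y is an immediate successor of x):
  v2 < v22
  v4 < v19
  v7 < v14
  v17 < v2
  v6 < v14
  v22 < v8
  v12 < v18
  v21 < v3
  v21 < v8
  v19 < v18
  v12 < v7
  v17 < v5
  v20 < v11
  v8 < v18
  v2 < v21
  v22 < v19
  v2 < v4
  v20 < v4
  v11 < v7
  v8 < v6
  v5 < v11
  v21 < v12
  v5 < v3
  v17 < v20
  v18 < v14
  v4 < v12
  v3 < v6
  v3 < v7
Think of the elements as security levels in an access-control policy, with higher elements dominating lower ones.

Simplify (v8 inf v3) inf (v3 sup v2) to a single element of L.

v21

v8 ∧ v3 = v21
v3 ∨ v2 = v3
v21 ∧ v3 = v21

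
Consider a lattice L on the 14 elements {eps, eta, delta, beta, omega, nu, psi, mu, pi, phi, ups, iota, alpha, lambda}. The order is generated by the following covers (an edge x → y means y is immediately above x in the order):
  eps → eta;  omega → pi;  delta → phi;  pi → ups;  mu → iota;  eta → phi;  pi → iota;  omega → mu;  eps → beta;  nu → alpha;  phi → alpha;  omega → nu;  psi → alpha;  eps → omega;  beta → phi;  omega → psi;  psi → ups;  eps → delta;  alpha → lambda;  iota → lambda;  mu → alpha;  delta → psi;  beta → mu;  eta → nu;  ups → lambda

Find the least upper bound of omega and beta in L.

Common upper bounds of {omega, beta}: alpha, iota, lambda, mu.
The least among these is mu.

mu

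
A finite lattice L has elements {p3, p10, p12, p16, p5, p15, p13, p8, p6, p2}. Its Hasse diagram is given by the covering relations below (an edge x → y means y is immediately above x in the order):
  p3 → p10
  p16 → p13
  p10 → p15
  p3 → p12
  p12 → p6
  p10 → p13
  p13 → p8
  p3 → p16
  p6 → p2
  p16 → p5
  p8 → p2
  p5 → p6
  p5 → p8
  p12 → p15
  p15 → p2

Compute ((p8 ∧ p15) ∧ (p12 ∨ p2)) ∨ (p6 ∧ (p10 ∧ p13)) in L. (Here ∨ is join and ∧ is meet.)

p10

p8 ∧ p15 = p10
p12 ∨ p2 = p2
p10 ∧ p2 = p10
p10 ∧ p13 = p10
p6 ∧ p10 = p3
p10 ∨ p3 = p10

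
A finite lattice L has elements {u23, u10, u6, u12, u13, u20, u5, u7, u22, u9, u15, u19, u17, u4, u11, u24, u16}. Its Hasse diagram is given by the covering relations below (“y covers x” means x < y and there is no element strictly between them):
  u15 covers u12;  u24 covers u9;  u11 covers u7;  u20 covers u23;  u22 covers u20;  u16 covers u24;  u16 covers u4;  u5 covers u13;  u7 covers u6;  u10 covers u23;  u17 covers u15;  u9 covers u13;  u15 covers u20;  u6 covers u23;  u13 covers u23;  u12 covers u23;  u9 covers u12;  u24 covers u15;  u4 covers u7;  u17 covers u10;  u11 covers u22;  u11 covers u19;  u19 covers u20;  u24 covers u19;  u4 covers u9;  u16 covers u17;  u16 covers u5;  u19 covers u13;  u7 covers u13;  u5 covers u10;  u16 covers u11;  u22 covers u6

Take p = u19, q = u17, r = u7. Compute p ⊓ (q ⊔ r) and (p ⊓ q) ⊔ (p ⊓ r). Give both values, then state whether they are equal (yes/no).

u19; u19; yes

q ⊔ r = u16, so p ⊓ (q ⊔ r) = u19 ⊓ u16 = u19.
p ⊓ q = u20 and p ⊓ r = u13, so (p ⊓ q) ⊔ (p ⊓ r) = u20 ⊔ u13 = u19.
Equal: yes.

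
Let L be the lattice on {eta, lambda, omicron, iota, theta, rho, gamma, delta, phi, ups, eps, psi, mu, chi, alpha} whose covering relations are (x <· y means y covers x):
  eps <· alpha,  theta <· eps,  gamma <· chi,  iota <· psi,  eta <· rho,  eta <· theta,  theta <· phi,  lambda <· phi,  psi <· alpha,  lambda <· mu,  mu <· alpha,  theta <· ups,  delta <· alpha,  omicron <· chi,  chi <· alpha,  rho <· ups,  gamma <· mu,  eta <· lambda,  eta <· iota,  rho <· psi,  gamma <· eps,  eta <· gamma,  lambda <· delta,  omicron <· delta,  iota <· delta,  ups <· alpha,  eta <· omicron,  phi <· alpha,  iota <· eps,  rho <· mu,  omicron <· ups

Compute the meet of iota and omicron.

Common lower bounds of {iota, omicron}: eta.
The greatest among these is eta.

eta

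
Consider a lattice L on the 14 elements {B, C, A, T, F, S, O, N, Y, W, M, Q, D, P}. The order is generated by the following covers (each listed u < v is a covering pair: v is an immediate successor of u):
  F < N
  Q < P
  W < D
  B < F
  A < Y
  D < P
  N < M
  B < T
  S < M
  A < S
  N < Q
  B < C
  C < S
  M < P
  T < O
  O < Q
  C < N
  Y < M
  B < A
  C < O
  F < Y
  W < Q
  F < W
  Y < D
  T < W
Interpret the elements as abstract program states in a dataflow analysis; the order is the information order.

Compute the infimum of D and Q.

Common lower bounds of {D, Q}: B, F, T, W.
The greatest among these is W.

W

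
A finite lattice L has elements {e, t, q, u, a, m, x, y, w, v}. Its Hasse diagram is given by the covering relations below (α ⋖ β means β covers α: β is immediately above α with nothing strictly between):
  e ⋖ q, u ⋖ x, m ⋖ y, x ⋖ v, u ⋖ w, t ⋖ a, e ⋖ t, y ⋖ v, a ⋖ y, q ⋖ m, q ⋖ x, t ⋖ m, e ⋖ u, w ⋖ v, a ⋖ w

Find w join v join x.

v

Common upper bounds of {w, v, x}: v.
The least among these is v.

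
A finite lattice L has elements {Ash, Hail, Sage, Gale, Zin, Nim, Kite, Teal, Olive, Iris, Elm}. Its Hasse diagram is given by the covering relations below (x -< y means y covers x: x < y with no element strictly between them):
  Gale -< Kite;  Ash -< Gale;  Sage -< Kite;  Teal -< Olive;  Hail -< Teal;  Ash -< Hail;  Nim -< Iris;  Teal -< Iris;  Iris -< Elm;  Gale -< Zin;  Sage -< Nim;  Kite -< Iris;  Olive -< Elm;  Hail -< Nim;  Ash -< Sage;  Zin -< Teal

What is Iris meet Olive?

Teal

Common lower bounds of {Iris, Olive}: Ash, Gale, Hail, Teal, Zin.
The greatest among these is Teal.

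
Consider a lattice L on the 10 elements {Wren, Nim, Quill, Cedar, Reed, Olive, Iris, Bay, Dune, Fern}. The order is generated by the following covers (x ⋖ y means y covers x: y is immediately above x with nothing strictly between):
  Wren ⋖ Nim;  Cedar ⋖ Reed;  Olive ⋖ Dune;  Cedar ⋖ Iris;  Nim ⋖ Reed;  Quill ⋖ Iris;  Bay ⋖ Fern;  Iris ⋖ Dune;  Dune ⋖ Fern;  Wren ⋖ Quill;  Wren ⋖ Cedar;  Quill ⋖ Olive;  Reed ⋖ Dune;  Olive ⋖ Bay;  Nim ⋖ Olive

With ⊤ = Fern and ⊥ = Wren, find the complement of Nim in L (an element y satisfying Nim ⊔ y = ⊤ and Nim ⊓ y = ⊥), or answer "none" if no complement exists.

none

For every candidate y, either Nim ∨ y ≠ Fern or Nim ∧ y ≠ Wren; no complement exists.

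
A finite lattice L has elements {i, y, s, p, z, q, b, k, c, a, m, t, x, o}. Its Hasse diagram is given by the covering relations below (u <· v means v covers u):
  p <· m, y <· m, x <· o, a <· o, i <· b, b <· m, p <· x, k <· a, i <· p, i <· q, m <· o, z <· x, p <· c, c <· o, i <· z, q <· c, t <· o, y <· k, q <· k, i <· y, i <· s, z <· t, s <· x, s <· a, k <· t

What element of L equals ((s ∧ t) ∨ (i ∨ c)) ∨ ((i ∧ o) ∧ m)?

c

s ∧ t = i
i ∨ c = c
i ∨ c = c
i ∧ o = i
i ∧ m = i
c ∨ i = c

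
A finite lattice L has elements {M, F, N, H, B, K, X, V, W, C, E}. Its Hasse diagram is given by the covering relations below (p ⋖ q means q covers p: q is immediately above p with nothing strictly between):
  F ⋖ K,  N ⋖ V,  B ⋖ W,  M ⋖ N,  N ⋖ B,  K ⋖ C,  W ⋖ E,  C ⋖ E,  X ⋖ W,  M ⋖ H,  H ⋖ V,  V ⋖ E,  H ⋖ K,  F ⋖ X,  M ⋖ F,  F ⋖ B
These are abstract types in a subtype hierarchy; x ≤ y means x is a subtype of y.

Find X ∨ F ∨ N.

W

Common upper bounds of {X, F, N}: E, W.
The least among these is W.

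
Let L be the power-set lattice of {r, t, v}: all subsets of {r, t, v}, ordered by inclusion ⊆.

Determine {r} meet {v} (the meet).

∅

Common lower bounds of {{r}, {v}}: ∅.
The greatest among these is ∅.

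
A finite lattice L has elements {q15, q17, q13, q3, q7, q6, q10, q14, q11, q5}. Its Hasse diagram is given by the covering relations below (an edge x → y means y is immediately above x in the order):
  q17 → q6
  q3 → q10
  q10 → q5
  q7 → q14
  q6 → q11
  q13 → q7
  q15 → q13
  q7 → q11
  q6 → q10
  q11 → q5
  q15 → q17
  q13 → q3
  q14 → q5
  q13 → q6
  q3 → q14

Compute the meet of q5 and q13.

q13

Common lower bounds of {q5, q13}: q13, q15.
The greatest among these is q13.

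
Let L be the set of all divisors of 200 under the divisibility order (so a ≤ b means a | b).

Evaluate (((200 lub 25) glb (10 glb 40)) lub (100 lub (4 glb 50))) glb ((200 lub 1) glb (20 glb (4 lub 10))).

200 ∨ 25 = 200
10 ∧ 40 = 10
200 ∧ 10 = 10
4 ∧ 50 = 2
100 ∨ 2 = 100
10 ∨ 100 = 100
200 ∨ 1 = 200
4 ∨ 10 = 20
20 ∧ 20 = 20
200 ∧ 20 = 20
100 ∧ 20 = 20

20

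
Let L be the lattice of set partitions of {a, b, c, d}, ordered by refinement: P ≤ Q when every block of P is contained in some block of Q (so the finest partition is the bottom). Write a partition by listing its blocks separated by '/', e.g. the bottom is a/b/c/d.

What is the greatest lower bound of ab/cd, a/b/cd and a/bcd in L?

a/b/cd

Common lower bounds of {ab/cd, a/b/cd, a/bcd}: a/b/c/d, a/b/cd.
The greatest among these is a/b/cd.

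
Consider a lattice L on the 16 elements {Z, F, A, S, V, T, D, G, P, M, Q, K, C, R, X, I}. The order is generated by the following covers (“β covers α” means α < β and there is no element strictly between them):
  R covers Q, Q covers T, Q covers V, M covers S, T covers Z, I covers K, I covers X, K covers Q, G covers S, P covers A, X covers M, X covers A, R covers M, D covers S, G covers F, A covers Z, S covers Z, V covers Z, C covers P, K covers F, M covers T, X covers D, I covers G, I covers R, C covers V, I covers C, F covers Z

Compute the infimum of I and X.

Common lower bounds of {I, X}: A, D, M, S, T, X, Z.
The greatest among these is X.

X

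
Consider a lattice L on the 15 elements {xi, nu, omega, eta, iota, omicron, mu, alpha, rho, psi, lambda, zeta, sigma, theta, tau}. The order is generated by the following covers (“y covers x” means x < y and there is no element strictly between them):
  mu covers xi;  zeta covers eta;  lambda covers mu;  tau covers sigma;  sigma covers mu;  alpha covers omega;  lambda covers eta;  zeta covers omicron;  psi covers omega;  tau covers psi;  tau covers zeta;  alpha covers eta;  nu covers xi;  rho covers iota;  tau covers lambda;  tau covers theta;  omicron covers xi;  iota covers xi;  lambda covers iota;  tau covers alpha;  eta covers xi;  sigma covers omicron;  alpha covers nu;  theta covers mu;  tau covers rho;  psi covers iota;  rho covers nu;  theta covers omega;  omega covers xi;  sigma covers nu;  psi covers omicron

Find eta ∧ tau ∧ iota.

Common lower bounds of {eta, tau, iota}: xi.
The greatest among these is xi.

xi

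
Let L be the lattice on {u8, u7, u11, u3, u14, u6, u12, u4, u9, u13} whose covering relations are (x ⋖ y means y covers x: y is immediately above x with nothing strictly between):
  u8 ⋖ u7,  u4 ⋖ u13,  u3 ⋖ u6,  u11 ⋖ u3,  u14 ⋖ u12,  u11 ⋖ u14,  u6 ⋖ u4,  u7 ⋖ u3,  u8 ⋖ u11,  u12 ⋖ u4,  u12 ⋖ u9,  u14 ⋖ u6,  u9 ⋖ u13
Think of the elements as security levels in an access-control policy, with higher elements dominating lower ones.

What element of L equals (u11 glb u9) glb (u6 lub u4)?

u11

u11 ∧ u9 = u11
u6 ∨ u4 = u4
u11 ∧ u4 = u11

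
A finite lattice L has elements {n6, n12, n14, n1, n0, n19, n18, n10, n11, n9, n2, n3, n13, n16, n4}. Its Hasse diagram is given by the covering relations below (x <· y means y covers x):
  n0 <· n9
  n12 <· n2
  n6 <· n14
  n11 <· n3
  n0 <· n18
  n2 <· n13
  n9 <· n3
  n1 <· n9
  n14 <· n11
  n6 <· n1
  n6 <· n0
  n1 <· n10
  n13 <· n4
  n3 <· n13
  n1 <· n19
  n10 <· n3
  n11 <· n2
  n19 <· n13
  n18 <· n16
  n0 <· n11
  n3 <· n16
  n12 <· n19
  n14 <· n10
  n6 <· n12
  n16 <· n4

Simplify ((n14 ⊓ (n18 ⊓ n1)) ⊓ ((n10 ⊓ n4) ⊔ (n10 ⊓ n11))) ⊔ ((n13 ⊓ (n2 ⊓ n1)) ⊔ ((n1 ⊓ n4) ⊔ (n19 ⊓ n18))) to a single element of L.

n18 ∧ n1 = n6
n14 ∧ n6 = n6
n10 ∧ n4 = n10
n10 ∧ n11 = n14
n10 ∨ n14 = n10
n6 ∧ n10 = n6
n2 ∧ n1 = n6
n13 ∧ n6 = n6
n1 ∧ n4 = n1
n19 ∧ n18 = n6
n1 ∨ n6 = n1
n6 ∨ n1 = n1
n6 ∨ n1 = n1

n1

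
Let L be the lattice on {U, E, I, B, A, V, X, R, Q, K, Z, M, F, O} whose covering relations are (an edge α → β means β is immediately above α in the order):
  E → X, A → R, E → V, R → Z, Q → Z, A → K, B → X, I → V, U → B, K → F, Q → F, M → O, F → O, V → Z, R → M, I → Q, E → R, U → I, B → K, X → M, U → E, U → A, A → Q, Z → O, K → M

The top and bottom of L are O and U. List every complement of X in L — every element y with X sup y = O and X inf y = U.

I, Q

Need y with X ∨ y = O and X ∧ y = U.
Checking each element gives: I, Q.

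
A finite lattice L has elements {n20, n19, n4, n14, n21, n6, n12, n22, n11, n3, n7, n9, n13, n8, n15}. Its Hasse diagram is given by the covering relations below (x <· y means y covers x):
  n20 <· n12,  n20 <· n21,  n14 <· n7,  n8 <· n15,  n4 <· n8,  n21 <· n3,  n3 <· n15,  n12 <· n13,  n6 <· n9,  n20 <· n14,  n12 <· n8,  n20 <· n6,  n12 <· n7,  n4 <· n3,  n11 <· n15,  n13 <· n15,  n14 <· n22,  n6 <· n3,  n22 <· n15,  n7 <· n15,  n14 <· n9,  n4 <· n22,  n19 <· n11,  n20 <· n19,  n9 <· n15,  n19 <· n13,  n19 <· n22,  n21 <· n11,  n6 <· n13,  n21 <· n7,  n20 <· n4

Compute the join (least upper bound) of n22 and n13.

Common upper bounds of {n22, n13}: n15.
The least among these is n15.

n15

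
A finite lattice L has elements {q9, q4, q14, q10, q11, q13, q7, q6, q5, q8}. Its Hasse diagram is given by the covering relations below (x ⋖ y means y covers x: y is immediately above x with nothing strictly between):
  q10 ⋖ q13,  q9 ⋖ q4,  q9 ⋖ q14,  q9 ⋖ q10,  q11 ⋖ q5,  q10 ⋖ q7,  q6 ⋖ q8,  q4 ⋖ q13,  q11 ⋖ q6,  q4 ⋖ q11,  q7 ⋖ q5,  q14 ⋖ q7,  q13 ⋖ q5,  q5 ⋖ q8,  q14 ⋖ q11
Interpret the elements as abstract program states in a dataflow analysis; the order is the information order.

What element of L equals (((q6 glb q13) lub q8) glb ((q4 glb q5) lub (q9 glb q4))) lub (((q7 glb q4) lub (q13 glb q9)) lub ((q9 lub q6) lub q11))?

q6 ∧ q13 = q4
q4 ∨ q8 = q8
q4 ∧ q5 = q4
q9 ∧ q4 = q9
q4 ∨ q9 = q4
q8 ∧ q4 = q4
q7 ∧ q4 = q9
q13 ∧ q9 = q9
q9 ∨ q9 = q9
q9 ∨ q6 = q6
q6 ∨ q11 = q6
q9 ∨ q6 = q6
q4 ∨ q6 = q6

q6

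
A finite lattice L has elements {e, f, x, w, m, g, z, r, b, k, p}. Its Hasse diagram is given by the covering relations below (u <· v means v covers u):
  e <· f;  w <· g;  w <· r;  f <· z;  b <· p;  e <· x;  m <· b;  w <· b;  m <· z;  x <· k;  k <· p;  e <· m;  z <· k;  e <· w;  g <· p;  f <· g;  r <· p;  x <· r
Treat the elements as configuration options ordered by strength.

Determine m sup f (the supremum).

Common upper bounds of {m, f}: k, p, z.
The least among these is z.

z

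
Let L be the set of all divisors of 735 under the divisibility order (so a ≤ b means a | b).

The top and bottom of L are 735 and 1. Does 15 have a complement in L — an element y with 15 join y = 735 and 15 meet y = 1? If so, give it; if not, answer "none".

49

Need y with 15 ∨ y = 735 and 15 ∧ y = 1.
Checking each element gives: 49.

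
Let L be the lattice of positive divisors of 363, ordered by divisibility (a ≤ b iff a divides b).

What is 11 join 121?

121

In the divisibility order, the join is the least common multiple: lcm(11, 121) = 121.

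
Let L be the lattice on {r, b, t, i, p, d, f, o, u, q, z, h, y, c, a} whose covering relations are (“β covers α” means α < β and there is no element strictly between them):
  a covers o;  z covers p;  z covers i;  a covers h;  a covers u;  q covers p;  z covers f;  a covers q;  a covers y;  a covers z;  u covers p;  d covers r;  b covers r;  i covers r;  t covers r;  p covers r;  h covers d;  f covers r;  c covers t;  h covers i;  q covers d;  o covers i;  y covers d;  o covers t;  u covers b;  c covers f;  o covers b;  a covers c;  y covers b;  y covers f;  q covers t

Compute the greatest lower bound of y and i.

Common lower bounds of {y, i}: r.
The greatest among these is r.

r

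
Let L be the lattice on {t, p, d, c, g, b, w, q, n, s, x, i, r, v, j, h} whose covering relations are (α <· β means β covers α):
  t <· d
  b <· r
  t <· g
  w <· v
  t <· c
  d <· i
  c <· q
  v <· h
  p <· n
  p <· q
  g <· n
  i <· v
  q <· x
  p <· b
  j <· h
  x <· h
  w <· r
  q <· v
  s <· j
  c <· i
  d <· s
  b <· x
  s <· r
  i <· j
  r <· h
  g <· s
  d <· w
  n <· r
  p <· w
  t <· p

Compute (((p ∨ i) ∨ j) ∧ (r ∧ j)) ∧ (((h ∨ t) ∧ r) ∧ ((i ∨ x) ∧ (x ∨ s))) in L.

p ∨ i = v
v ∨ j = h
r ∧ j = s
h ∧ s = s
h ∨ t = h
h ∧ r = r
i ∨ x = h
x ∨ s = h
h ∧ h = h
r ∧ h = r
s ∧ r = s

s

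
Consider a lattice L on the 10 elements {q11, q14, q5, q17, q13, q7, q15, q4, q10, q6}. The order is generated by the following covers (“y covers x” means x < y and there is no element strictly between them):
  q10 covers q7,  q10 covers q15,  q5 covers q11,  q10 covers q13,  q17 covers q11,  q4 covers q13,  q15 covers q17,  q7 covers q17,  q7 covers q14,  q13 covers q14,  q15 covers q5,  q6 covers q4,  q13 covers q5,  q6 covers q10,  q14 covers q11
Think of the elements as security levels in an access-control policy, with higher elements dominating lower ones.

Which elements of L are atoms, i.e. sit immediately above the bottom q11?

q14, q17, q5

The atoms are exactly the elements that cover q11: q14, q17, q5.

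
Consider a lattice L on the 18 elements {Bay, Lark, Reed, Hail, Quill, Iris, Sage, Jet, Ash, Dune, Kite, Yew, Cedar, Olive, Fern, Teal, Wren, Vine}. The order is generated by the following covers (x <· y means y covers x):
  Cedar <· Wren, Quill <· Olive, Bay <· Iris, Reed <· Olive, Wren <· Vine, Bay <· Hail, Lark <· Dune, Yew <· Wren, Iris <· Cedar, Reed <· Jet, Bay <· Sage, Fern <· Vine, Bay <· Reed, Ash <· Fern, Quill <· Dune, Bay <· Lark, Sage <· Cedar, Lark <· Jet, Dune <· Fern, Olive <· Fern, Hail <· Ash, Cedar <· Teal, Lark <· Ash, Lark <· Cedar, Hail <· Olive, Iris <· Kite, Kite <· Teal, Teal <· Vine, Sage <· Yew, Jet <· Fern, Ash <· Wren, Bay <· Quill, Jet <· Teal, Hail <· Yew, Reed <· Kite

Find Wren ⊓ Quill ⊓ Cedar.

Common lower bounds of {Wren, Quill, Cedar}: Bay.
The greatest among these is Bay.

Bay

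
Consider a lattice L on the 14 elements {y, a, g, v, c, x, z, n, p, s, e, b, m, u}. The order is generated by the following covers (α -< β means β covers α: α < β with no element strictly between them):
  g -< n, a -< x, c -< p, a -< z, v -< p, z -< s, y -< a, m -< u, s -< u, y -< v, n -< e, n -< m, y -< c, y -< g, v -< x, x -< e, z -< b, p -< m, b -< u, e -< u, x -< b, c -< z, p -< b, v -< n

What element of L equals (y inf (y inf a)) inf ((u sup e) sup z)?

y ∧ a = y
y ∧ y = y
u ∨ e = u
u ∨ z = u
y ∧ u = y

y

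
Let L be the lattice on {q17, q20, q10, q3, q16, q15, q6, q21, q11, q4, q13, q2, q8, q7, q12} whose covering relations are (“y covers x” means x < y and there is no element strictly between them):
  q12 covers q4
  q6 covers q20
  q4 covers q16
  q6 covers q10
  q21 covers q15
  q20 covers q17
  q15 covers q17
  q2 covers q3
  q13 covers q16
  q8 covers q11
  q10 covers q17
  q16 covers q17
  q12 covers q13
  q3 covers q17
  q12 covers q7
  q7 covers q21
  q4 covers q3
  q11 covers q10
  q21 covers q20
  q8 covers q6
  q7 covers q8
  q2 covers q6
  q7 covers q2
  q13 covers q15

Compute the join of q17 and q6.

q6

Common upper bounds of {q17, q6}: q12, q2, q6, q7, q8.
The least among these is q6.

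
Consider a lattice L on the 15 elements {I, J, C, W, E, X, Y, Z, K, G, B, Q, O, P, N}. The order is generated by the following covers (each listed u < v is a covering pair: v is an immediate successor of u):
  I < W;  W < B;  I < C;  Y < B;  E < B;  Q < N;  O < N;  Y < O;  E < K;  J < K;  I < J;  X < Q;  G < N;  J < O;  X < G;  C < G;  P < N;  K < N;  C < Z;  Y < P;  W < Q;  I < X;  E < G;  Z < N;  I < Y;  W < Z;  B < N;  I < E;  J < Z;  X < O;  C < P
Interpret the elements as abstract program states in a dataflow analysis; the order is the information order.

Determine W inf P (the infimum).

I

Common lower bounds of {W, P}: I.
The greatest among these is I.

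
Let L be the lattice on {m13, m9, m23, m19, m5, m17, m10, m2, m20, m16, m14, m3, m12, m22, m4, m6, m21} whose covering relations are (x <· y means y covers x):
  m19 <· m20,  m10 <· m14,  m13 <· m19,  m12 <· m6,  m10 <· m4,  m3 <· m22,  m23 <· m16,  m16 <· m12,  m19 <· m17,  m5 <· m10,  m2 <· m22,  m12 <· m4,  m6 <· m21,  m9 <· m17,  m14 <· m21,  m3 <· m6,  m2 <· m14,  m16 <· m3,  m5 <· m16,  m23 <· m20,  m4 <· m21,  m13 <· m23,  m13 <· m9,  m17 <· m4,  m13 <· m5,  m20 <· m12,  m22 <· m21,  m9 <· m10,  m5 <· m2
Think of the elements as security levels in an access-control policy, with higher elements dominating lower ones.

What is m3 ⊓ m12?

m16

Common lower bounds of {m3, m12}: m13, m16, m23, m5.
The greatest among these is m16.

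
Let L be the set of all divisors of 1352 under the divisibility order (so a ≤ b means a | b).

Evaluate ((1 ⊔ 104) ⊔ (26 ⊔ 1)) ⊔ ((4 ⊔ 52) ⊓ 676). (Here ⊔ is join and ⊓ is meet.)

104

1 ∨ 104 = 104
26 ∨ 1 = 26
104 ∨ 26 = 104
4 ∨ 52 = 52
52 ∧ 676 = 52
104 ∨ 52 = 104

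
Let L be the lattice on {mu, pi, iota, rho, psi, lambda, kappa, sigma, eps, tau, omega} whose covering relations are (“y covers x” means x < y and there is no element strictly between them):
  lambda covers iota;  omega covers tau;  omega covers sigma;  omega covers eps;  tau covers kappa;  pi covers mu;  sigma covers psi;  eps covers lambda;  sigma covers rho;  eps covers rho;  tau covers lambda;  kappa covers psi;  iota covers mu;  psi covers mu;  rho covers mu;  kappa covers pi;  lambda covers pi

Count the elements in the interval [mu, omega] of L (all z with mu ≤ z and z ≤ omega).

The interval [mu, omega] = {eps, iota, kappa, lambda, mu, omega, pi, psi, rho, sigma, tau}, which has 11 elements.

11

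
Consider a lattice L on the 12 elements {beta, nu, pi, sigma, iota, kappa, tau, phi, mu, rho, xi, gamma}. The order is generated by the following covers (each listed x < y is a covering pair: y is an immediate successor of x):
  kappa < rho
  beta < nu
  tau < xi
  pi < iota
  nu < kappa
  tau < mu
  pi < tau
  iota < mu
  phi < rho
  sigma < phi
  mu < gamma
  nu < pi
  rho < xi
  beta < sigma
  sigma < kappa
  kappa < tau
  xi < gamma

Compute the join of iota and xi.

gamma

Common upper bounds of {iota, xi}: gamma.
The least among these is gamma.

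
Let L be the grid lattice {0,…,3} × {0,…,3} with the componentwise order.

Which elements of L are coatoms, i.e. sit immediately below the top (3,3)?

The coatoms are exactly the elements covered by (3,3): (2,3), (3,2).

(2,3), (3,2)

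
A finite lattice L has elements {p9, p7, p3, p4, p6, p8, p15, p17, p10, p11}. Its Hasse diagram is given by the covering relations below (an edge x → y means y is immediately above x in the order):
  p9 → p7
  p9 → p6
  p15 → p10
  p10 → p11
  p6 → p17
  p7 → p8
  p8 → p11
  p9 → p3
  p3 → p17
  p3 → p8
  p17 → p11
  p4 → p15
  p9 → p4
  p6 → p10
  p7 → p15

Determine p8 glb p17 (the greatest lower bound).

p3

Common lower bounds of {p8, p17}: p3, p9.
The greatest among these is p3.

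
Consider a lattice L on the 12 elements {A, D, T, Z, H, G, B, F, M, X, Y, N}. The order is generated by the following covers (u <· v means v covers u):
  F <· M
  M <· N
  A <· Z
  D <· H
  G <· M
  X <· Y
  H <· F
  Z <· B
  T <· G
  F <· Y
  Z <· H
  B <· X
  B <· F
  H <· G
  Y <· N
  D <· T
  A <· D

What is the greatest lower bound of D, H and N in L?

Common lower bounds of {D, H, N}: A, D.
The greatest among these is D.

D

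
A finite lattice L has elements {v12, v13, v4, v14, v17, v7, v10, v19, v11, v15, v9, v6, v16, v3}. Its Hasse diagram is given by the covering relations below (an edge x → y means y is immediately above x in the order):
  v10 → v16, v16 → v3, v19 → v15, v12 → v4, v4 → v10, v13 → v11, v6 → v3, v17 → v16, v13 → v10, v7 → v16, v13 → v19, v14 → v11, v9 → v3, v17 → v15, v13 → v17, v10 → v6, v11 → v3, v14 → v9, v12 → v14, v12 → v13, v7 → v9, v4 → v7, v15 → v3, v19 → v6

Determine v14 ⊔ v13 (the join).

v11

Common upper bounds of {v14, v13}: v11, v3.
The least among these is v11.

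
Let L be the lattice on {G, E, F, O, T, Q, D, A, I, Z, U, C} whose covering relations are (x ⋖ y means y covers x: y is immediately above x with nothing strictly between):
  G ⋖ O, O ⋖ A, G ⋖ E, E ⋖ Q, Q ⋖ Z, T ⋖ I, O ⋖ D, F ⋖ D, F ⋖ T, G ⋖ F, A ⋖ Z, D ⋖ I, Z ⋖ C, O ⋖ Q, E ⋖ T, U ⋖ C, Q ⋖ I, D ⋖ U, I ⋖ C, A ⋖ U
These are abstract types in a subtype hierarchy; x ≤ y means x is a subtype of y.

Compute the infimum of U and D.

Common lower bounds of {U, D}: D, F, G, O.
The greatest among these is D.

D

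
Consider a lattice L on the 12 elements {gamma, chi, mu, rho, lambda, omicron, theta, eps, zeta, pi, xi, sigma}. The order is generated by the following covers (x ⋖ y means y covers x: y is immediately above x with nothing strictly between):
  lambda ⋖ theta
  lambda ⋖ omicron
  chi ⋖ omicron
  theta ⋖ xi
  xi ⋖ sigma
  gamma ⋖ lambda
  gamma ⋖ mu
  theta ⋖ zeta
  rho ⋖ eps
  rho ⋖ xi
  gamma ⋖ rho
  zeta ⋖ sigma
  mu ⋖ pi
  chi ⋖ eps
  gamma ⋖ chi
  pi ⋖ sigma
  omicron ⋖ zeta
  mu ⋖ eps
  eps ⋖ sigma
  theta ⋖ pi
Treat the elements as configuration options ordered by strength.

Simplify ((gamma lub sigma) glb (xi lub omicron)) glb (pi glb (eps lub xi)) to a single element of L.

gamma ∨ sigma = sigma
xi ∨ omicron = sigma
sigma ∧ sigma = sigma
eps ∨ xi = sigma
pi ∧ sigma = pi
sigma ∧ pi = pi

pi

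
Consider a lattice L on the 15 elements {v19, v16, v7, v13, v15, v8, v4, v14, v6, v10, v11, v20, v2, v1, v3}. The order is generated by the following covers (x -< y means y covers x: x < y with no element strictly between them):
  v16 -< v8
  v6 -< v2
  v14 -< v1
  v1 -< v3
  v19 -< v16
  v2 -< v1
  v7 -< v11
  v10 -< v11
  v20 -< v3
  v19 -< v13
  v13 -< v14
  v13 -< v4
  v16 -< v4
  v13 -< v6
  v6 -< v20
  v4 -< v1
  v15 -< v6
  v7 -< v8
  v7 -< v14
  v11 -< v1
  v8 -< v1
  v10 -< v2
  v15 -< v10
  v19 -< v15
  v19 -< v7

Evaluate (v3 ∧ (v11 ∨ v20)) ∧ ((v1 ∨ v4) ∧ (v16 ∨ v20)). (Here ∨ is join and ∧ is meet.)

v11 ∨ v20 = v3
v3 ∧ v3 = v3
v1 ∨ v4 = v1
v16 ∨ v20 = v3
v1 ∧ v3 = v1
v3 ∧ v1 = v1

v1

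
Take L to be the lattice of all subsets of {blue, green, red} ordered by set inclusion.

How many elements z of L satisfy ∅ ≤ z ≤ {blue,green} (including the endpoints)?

4

The interval [∅, {blue,green}] = {{blue,green}, {blue}, {green}, ∅}, which has 4 elements.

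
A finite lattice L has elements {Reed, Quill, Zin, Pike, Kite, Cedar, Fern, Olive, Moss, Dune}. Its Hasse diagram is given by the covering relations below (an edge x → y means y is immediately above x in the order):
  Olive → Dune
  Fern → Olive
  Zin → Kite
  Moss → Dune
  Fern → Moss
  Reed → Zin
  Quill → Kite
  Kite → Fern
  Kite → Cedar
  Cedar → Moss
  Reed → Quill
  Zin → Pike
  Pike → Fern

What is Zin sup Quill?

Kite

Common upper bounds of {Zin, Quill}: Cedar, Dune, Fern, Kite, Moss, Olive.
The least among these is Kite.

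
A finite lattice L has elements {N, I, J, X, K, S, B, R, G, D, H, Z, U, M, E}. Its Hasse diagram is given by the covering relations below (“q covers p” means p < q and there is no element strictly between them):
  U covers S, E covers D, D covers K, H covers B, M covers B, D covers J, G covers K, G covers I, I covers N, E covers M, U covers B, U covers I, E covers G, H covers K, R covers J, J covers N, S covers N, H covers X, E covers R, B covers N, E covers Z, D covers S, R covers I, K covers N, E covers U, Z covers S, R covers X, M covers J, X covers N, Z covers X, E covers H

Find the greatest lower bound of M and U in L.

Common lower bounds of {M, U}: B, N.
The greatest among these is B.

B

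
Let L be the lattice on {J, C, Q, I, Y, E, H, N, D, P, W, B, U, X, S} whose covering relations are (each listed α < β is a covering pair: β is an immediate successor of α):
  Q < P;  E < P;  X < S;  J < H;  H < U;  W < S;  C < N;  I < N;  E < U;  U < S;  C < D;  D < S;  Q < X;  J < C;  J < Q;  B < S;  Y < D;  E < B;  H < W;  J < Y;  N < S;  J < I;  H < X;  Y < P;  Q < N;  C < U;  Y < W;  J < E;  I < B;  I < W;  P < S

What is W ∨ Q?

Common upper bounds of {W, Q}: S.
The least among these is S.

S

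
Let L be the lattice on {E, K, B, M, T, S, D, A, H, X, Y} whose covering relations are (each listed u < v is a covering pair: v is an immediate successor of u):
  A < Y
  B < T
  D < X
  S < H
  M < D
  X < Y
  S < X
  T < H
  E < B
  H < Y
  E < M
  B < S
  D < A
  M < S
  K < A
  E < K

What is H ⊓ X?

Common lower bounds of {H, X}: B, E, M, S.
The greatest among these is S.

S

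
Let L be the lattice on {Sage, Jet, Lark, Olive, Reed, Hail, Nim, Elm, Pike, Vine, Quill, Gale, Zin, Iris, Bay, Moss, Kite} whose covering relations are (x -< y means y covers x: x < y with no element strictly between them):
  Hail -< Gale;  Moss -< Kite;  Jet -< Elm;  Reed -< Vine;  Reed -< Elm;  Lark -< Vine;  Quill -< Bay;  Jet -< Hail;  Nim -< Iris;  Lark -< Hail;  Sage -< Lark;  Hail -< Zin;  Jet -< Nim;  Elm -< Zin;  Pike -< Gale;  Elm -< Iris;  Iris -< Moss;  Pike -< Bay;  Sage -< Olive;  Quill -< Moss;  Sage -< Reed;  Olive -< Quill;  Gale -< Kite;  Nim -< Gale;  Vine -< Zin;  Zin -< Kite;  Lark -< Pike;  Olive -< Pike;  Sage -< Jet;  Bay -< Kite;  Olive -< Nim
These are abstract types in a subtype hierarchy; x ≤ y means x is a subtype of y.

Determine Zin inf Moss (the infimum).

Elm

Common lower bounds of {Zin, Moss}: Elm, Jet, Reed, Sage.
The greatest among these is Elm.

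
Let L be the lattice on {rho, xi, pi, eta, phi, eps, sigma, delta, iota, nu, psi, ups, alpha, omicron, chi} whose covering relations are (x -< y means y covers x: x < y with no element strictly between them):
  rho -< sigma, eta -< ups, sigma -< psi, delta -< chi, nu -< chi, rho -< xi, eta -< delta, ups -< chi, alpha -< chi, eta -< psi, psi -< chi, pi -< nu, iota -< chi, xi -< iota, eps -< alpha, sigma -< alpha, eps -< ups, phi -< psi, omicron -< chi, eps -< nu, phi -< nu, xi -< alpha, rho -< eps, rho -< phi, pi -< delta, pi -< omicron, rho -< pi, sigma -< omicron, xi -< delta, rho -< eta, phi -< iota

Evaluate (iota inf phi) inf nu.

iota ∧ phi = phi
phi ∧ nu = phi

phi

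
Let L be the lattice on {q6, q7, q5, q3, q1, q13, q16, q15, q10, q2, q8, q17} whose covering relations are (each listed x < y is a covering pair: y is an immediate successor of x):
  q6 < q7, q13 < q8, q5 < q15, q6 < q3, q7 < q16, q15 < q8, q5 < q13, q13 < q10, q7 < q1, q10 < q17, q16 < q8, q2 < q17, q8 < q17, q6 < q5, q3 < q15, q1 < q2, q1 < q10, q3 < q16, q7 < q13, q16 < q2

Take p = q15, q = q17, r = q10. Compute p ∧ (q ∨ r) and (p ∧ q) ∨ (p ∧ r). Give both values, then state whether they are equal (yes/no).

q ∨ r = q17, so p ∧ (q ∨ r) = q15 ∧ q17 = q15.
p ∧ q = q15 and p ∧ r = q5, so (p ∧ q) ∨ (p ∧ r) = q15 ∨ q5 = q15.
Equal: yes.

q15; q15; yes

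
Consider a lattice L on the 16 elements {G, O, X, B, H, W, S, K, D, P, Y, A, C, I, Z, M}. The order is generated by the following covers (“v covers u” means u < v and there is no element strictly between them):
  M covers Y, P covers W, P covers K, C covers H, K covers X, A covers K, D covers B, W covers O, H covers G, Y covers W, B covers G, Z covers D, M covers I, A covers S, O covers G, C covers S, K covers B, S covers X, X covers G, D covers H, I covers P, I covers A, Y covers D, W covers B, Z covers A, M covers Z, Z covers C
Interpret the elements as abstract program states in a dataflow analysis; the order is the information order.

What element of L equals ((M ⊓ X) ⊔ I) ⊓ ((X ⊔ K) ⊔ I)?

I

M ∧ X = X
X ∨ I = I
X ∨ K = K
K ∨ I = I
I ∧ I = I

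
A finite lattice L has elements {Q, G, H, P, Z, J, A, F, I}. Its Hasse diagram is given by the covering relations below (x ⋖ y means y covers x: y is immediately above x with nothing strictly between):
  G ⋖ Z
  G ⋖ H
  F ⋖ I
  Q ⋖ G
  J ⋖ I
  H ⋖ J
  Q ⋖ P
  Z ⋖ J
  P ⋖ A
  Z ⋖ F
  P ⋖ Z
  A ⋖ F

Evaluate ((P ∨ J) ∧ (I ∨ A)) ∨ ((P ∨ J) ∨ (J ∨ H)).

P ∨ J = J
I ∨ A = I
J ∧ I = J
P ∨ J = J
J ∨ H = J
J ∨ J = J
J ∨ J = J

J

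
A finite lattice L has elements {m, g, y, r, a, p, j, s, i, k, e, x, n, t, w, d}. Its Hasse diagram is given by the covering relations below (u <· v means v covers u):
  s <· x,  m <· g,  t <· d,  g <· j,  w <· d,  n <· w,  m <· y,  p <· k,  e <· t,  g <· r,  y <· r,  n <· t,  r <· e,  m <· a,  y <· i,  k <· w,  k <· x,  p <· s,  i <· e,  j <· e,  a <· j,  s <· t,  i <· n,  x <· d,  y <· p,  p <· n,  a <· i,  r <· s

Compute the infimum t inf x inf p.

p

Common lower bounds of {t, x, p}: m, p, y.
The greatest among these is p.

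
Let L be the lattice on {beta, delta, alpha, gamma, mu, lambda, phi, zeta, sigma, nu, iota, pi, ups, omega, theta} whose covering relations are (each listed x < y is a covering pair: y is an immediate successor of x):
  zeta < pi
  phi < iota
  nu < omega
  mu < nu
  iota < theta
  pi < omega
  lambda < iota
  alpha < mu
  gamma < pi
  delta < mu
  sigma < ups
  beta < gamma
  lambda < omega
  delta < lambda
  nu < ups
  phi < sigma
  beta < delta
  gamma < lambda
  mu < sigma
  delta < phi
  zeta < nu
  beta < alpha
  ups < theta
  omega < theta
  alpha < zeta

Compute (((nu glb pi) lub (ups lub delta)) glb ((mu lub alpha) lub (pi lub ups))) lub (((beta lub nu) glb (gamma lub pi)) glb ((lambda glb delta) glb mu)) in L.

ups

nu ∧ pi = zeta
ups ∨ delta = ups
zeta ∨ ups = ups
mu ∨ alpha = mu
pi ∨ ups = theta
mu ∨ theta = theta
ups ∧ theta = ups
beta ∨ nu = nu
gamma ∨ pi = pi
nu ∧ pi = zeta
lambda ∧ delta = delta
delta ∧ mu = delta
zeta ∧ delta = beta
ups ∨ beta = ups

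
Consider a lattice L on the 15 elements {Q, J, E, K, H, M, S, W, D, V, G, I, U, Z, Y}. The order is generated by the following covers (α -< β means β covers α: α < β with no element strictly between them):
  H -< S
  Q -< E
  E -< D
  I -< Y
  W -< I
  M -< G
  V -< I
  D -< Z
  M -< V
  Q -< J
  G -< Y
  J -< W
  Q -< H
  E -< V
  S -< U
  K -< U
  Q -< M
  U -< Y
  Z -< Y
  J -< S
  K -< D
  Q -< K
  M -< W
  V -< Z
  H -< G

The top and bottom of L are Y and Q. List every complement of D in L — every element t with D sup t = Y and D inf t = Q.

Need t with D ∨ t = Y and D ∧ t = Q.
Checking each element gives: G, H, J, S, W.

G, H, J, S, W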